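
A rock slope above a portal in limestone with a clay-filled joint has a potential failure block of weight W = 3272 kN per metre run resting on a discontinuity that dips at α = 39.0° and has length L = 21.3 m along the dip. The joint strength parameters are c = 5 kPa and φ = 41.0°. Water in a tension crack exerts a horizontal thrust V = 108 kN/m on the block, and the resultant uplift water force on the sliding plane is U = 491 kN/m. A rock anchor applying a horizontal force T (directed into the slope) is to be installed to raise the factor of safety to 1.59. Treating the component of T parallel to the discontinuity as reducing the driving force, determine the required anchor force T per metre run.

T = 884 kN/m

Resolving forces along and normal to the sliding plane, with the horizontal anchor force T adding T·sinα to the effective normal force and T·cosα acting up the plane against the driving force:
FS = [cL + (W cosα − U − V sinα + T sinα) tanφ] / [W sinα + V cosα − T cosα]
Without the anchor: N' = 1983.9 kN/m, driving T_d = 2143.1 kN/m, resisting R = 5·21.3 + 1983.9·tan41.0° = 1831.0 kN/m, FS = 0.85.
Setting FS = 1.59 and solving for T:
1.59·(2143.1 − T cos39.0°) = 1831.0 + T sin39.0°·tan41.0°
T·(sin39.0°·tan41.0° + 1.59·cos39.0°) = 1.59·2143.1 − 1831.0
T·(0.6293·0.8693 + 1.59·0.7771) = 3407.5 − 1831.0 = 1576.4
T·1.7827 = 1576.4
T = 884.3 kN/m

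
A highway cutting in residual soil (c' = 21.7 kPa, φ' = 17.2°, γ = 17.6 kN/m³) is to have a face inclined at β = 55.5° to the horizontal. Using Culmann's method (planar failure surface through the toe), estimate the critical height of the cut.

Culmann's analysis gives the critical failure plane at α_cr = (β + φ')/2 = (55.5 + 17.2)/2 = 36.4°, and the critical height
H_c = (4c'/γ) · sinβ cosφ' / [1 − cos(β − φ')]
    = (4·21.7/17.6) · sin55.5°·cos17.2° / [1 − cos(38.3°)]
    = 4.932 · 0.8241·0.9553 / [1 − 0.7848]
    = 4.932 · 0.7873 / 0.2152
    = 18.04 m

H_c = 18.04 m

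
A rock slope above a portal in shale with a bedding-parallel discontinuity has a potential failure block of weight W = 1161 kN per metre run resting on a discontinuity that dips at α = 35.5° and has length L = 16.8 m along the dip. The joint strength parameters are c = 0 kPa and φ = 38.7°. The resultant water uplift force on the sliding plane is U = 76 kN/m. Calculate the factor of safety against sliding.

Resolving the block weight along and normal to the plane and applying the Mohr–Coulomb strength on the joint:
N' = W cosα − U = 1161·cos35.5° − 76 = 869.2 kN/m
Driving force T = W sinα = 1161·sin35.5° = 674.2 kN/m
Resisting force R = c·L + N'·tanφ = 0·16.8 + 869.2·tan38.7° = 0.0 + 696.4 = 696.4 kN/m
FS = R / T = 696.4 / 674.2 = 1.033

FS = 1.03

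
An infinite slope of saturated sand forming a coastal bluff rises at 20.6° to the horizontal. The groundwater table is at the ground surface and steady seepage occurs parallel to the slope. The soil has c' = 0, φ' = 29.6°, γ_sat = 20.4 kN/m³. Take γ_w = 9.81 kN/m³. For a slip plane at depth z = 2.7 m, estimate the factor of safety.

FS = 0.78

With seepage parallel to the slope and the water table at the surface, the effective normal stress on the slip plane uses the buoyant unit weight γ' = γ_sat − γ_w while the driving shear stress uses γ_sat:
FS = [c' + γ' z cos²β tanφ'] / [γ_sat z sinβ cosβ]
(For c' = 0 this reduces to FS = (γ'/γ_sat)·tanφ'/tanβ.)
γ' = 20.4 − 9.81 = 10.59 kN/m³
Numerator = 0.0 + 10.59·2.7·cos²20.6°·tan29.6° = 0.0 + 10.59·2.7·0.8762·0.5681 = 14.232 kPa
Denominator = 20.4·2.7·sin20.6°·cos20.6° = 20.4·2.7·0.3518·0.9361 = 18.140 kPa
FS = 14.232 / 18.140 = 0.785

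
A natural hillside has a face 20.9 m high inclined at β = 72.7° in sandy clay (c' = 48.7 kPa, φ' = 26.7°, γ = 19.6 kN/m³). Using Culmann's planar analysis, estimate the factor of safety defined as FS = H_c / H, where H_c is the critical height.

H_c = (4c'/γ) · sinβ cosφ' / [1 − cos(β − φ')]
    = (4·48.7/19.6) · sin72.7°·cos26.7° / [1 − cos46.0°]
    = 9.939 · 0.8530 / 0.3053 = 27.76 m
FS = H_c / H = 27.76 / 20.9 = 1.328

FS = 1.33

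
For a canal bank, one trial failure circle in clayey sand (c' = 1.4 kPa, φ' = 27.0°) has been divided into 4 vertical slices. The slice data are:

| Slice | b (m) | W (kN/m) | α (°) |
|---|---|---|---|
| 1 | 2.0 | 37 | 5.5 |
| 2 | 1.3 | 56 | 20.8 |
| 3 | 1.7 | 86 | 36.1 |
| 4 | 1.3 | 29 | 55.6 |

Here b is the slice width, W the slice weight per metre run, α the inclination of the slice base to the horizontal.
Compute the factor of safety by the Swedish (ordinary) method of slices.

Ordinary method of slices: FS = Σ[c'·Δl_i + (W_i cosα_i)·tanφ'] / Σ W_i sinα_i, with Δl_i = b_i / cosα_i.
Slice 1: Δl = 2.0/cos5.5° = 2.009 m; N'_1 = 37·cos5.5° = 36.8; c'Δl = 2.81; W sinα = 3.5
Slice 2: Δl = 1.3/cos20.8° = 1.391 m; N'_2 = 56·cos20.8° = 52.4; c'Δl = 1.95; W sinα = 19.9
Slice 3: Δl = 1.7/cos36.1° = 2.104 m; N'_3 = 86·cos36.1° = 69.5; c'Δl = 2.95; W sinα = 50.7
Slice 4: Δl = 1.3/cos55.6° = 2.301 m; N'_4 = 29·cos55.6° = 16.4; c'Δl = 3.22; W sinα = 23.9
Σc'Δl = 10.9 kN/m; ΣN' = 175.1 kN/m; ΣW sinα = 98.0 kN/m
Resisting = 10.9 + 175.1·tan27.0° = 10.9 + 89.2 = 100.1 kN/m
FS = 100.1 / 98.0 = 1.021

FS = 1.02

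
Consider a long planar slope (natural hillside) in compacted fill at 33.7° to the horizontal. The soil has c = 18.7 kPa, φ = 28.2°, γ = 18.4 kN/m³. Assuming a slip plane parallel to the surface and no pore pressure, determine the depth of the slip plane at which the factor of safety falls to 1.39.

Setting FS = 1.39 in FS = [c + γz cos²β tanφ] / [γz sinβ cosβ] and solving for z:
z = c / [γ cosβ (FS·sinβ − cosβ·tanφ)]
  = 18.7 / [18.4·cos33.7°·(1.39·sin33.7° − cos33.7°·tan28.2°)]
  = 18.7 / [18.4·0.8320·(1.39·0.5548 − 0.8320·0.5362)]
  = 18.7 / 4.9773 = 3.757 m

z = 3.76 m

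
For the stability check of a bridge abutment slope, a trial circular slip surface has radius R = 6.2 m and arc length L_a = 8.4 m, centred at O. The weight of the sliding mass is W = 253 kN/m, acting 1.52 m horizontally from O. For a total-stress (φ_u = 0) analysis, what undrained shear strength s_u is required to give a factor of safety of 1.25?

s_u = 9.2 kPa

FS = s_u·L_a·R / (W·d), so s_u = FS·W·d / (L_a·R).
s_u = 1.25·253·1.52 / (8.40·6.2) = 480.7 / 52.08 = 9.23 kPa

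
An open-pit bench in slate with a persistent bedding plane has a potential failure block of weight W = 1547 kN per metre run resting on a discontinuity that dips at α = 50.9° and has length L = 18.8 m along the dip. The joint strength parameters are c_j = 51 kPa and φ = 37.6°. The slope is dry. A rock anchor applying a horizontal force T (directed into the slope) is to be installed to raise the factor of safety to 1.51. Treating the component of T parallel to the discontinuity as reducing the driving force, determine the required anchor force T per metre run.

T = 66 kN/m

Resolving forces along and normal to the sliding plane, with the horizontal anchor force T adding T·sinα to the effective normal force and T·cosα acting up the plane against the driving force:
FS = [c_jL + (W cosα + T sinα) tanφ] / [W sinα − T cosα]
Without the anchor: N' = 975.7 kN/m, driving T_d = 1200.5 kN/m, resisting R = 51·18.8 + 975.7·tan37.6° = 1710.2 kN/m, FS = 1.42.
Setting FS = 1.51 and solving for T:
1.51·(1200.5 − T cos50.9°) = 1710.2 + T sin50.9°·tan37.6°
T·(sin50.9°·tan37.6° + 1.51·cos50.9°) = 1.51·1200.5 − 1710.2
T·(0.7760·0.7701 + 1.51·0.6307) = 1812.8 − 1710.2 = 102.7
T·1.5500 = 102.7
T = 66.2 kN/m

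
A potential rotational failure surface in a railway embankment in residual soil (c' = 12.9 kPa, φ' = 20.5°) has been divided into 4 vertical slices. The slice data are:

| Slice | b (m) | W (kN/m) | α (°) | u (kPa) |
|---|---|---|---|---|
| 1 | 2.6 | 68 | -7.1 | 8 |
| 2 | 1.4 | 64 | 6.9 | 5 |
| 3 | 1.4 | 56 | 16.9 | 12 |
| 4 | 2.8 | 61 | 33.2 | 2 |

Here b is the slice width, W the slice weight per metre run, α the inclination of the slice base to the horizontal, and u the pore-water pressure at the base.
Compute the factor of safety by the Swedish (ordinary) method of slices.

FS = 3.73

Ordinary method of slices: FS = Σ[c'·Δl_i + (W_i cosα_i − u_i·Δl_i)·tanφ'] / Σ W_i sinα_i, with Δl_i = b_i / cosα_i.
Slice 1: Δl = 2.6/cos(-7.1°) = 2.620 m; N'_1 = 68·cos(-7.1°) − 8·2.620 = 46.5; c'Δl = 33.80; W sinα = -8.4
Slice 2: Δl = 1.4/cos6.9° = 1.410 m; N'_2 = 64·cos6.9° − 5·1.410 = 56.5; c'Δl = 18.19; W sinα = 7.7
Slice 3: Δl = 1.4/cos16.9° = 1.463 m; N'_3 = 56·cos16.9° − 12·1.463 = 36.0; c'Δl = 18.88; W sinα = 16.3
Slice 4: Δl = 2.8/cos33.2° = 3.346 m; N'_4 = 61·cos33.2° − 2·3.346 = 44.4; c'Δl = 43.17; W sinα = 33.4
Σc'Δl = 114.0 kN/m; ΣN' = 183.4 kN/m; ΣW sinα = 49.0 kN/m
Resisting = 114.0 + 183.4·tan20.5° = 114.0 + 68.6 = 182.6 kN/m
FS = 182.6 / 49.0 = 3.729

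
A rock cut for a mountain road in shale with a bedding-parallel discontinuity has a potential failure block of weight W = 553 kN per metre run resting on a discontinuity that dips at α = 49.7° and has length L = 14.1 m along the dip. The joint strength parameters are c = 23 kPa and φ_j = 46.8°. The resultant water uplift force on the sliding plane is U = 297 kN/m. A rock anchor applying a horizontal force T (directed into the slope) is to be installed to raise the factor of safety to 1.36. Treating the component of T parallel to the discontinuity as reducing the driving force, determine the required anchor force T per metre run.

T = 109 kN/m

Resolving forces along and normal to the sliding plane, with the horizontal anchor force T adding T·sinα to the effective normal force and T·cosα acting up the plane against the driving force:
FS = [cL + (W cosα − U + T sinα) tanφ_j] / [W sinα − T cosα]
Without the anchor: N' = 60.7 kN/m, driving T_d = 421.8 kN/m, resisting R = 23·14.1 + 60.7·tan46.8° = 388.9 kN/m, FS = 0.92.
Setting FS = 1.36 and solving for T:
1.36·(421.8 − T cos49.7°) = 388.9 + T sin49.7°·tan46.8°
T·(sin49.7°·tan46.8° + 1.36·cos49.7°) = 1.36·421.8 − 388.9
T·(0.7627·1.0649 + 1.36·0.6468) = 573.6 − 388.9 = 184.7
T·1.6918 = 184.7
T = 109.2 kN/m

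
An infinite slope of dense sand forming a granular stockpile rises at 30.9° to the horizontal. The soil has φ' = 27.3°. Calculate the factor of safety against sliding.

For a dry cohesionless infinite slope the factor of safety is FS = tanφ' / tanβ.
FS = tan27.3° / tan30.9° = 0.5161 / 0.5985 = 0.862

FS = 0.86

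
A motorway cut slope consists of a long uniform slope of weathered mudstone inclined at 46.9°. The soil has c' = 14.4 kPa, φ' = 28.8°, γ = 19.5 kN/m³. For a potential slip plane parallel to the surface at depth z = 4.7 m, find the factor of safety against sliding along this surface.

FS = 0.83

For an infinite slope with a slip plane parallel to the surface (no pore pressure): FS = [c' + γz cos²β tanφ'] / [γz sinβ cosβ].
γz = 19.5·4.7 = 91.65 kN/m²
Numerator = 14.4 + 91.65·cos²46.9°·tan28.8° = 14.4 + 91.65·0.4669·0.5498 = 37.923 kPa
Denominator = 91.65·sin46.9°·cos46.9° = 91.65·0.7302·0.6833 = 45.724 kPa
FS = 37.923 / 45.724 = 0.829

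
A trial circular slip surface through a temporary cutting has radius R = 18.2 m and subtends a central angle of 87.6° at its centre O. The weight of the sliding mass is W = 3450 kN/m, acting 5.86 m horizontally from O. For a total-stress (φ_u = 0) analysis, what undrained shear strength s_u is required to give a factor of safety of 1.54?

FS = s_u·L_a·R / (W·d), so s_u = FS·W·d / (L_a·R).
Arc length L_a = R·θ = 18.2·(87.6°·π/180) = 18.2·1.5289 = 27.83 m
s_u = 1.54·3450·5.86 / (27.83·18.2) = 31134.2 / 506.44 = 61.48 kPa

s_u = 61.5 kPa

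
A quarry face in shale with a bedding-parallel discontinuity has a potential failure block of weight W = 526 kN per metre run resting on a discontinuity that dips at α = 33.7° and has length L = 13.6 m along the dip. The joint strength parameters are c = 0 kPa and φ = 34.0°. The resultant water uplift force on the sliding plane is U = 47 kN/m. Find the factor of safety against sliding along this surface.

Resolving the block weight along and normal to the plane and applying the Mohr–Coulomb strength on the joint:
N' = W cosα − U = 526·cos33.7° − 47 = 390.6 kN/m
Driving force T = W sinα = 526·sin33.7° = 291.8 kN/m
Resisting force R = c·L + N'·tanφ = 0·13.6 + 390.6·tan34.0° = 0.0 + 263.5 = 263.5 kN/m
FS = R / T = 263.5 / 291.8 = 0.903

FS = 0.90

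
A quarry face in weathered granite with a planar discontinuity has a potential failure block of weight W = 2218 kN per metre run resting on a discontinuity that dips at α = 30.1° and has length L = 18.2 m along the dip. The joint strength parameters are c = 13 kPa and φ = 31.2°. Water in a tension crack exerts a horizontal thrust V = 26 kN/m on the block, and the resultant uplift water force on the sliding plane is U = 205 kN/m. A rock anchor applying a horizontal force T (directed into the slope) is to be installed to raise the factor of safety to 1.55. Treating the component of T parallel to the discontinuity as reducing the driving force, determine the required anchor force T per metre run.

T = 299 kN/m

Resolving forces along and normal to the sliding plane, with the horizontal anchor force T adding T·sinα to the effective normal force and T·cosα acting up the plane against the driving force:
FS = [cL + (W cosα − U − V sinα + T sinα) tanφ] / [W sinα + V cosα − T cosα]
Without the anchor: N' = 1700.9 kN/m, driving T_d = 1134.8 kN/m, resisting R = 13·18.2 + 1700.9·tan31.2° = 1266.7 kN/m, FS = 1.12.
Setting FS = 1.55 and solving for T:
1.55·(1134.8 − T cos30.1°) = 1266.7 + T sin30.1°·tan31.2°
T·(sin30.1°·tan31.2° + 1.55·cos30.1°) = 1.55·1134.8 − 1266.7
T·(0.5015·0.6056 + 1.55·0.8652) = 1759.0 − 1266.7 = 492.3
T·1.6447 = 492.3
T = 299.3 kN/m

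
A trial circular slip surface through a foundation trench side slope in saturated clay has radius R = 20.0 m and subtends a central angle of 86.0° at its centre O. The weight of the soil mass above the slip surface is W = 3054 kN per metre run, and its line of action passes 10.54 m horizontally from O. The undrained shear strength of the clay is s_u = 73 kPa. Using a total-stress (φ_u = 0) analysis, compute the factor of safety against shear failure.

FS = 1.36

Taking moments about the centre O, the resisting moment is provided by the undrained shear strength acting along the arc:
Arc length L_a = R·θ = 20.0·(86.0°·π/180) = 20.0·1.5010 = 30.02 m
M_R = s_u·L_a·R = 73·30.02·20.0 = 43828.7 kN·m/m
M_D = W·d = 3054·10.54 = 32189.2 kN·m/m
FS = M_R / M_D = 43828.7 / 32189.2 = 1.362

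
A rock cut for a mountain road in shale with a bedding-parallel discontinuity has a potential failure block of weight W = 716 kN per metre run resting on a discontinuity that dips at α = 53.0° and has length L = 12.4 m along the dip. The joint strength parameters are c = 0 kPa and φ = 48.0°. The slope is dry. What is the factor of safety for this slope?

Resolving the block weight along and normal to the plane and applying the Mohr–Coulomb strength on the joint:
N' = W cosα = 716·cos53.0° = 430.9 kN/m
Driving force T = W sinα = 716·sin53.0° = 571.8 kN/m
Resisting force R = c·L + N'·tanφ = 0·12.4 + 430.9·tan48.0° = 0.0 + 478.6 = 478.6 kN/m
FS = R / T = 478.6 / 571.8 = 0.837

FS = 0.84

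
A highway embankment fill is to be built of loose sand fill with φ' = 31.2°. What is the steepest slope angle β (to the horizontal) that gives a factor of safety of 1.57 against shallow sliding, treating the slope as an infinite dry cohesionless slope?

β = 21.1°

For an infinite dry cohesionless slope FS = tanφ'/tanβ, so tanβ = tanφ' / FS.
tanβ = tan31.2° / 1.57 = 0.6056 / 1.57 = 0.3857
β = arctan(0.3857) = 21.09°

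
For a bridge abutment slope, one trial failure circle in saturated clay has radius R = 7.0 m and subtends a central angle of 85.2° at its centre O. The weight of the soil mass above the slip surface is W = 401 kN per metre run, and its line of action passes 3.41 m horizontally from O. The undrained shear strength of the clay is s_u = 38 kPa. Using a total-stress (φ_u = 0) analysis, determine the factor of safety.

FS = 2.02

Taking moments about the centre O, the resisting moment is provided by the undrained shear strength acting along the arc:
Arc length L_a = R·θ = 7.0·(85.2°·π/180) = 7.0·1.4870 = 10.41 m
M_R = s_u·L_a·R = 38·10.41·7.0 = 2768.8 kN·m/m
M_D = W·d = 401·3.41 = 1367.4 kN·m/m
FS = M_R / M_D = 2768.8 / 1367.4 = 2.025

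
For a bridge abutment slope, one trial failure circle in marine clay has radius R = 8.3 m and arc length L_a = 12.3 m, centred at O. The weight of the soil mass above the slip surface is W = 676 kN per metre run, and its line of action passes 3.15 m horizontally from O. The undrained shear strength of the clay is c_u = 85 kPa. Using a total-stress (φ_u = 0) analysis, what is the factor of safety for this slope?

Taking moments about the centre O, the resisting moment is provided by the undrained shear strength acting along the arc:
M_R = c_u·L_a·R = 85·12.30·8.3 = 8677.7 kN·m/m
M_D = W·d = 676·3.15 = 2129.4 kN·m/m
FS = M_R / M_D = 8677.7 / 2129.4 = 4.075

FS = 4.08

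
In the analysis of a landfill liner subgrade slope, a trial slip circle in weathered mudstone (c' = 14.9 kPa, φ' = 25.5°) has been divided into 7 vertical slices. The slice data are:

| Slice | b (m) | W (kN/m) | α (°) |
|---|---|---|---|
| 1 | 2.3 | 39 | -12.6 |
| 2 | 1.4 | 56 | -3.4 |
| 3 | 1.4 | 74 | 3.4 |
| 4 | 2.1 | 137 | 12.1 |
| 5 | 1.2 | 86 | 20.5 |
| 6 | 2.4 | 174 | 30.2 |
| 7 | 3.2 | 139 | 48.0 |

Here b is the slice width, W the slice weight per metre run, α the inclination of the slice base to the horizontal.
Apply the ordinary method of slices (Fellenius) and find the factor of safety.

FS = 2.23

Ordinary method of slices: FS = Σ[c'·Δl_i + (W_i cosα_i)·tanφ'] / Σ W_i sinα_i, with Δl_i = b_i / cosα_i.
Slice 1: Δl = 2.3/cos(-12.6°) = 2.357 m; N'_1 = 39·cos(-12.6°) = 38.1; c'Δl = 35.12; W sinα = -8.5
Slice 2: Δl = 1.4/cos(-3.4°) = 1.402 m; N'_2 = 56·cos(-3.4°) = 55.9; c'Δl = 20.90; W sinα = -3.3
Slice 3: Δl = 1.4/cos3.4° = 1.402 m; N'_3 = 74·cos3.4° = 73.9; c'Δl = 20.90; W sinα = 4.4
Slice 4: Δl = 2.1/cos12.1° = 2.148 m; N'_4 = 137·cos12.1° = 134.0; c'Δl = 32.00; W sinα = 28.7
Slice 5: Δl = 1.2/cos20.5° = 1.281 m; N'_5 = 86·cos20.5° = 80.6; c'Δl = 19.09; W sinα = 30.1
Slice 6: Δl = 2.4/cos30.2° = 2.777 m; N'_6 = 174·cos30.2° = 150.4; c'Δl = 41.38; W sinα = 87.5
Slice 7: Δl = 3.2/cos48.0° = 4.782 m; N'_7 = 139·cos48.0° = 93.0; c'Δl = 71.26; W sinα = 103.3
Σc'Δl = 240.6 kN/m; ΣN' = 625.7 kN/m; ΣW sinα = 242.2 kN/m
Resisting = 240.6 + 625.7·tan25.5° = 240.6 + 298.5 = 539.1 kN/m
FS = 539.1 / 242.2 = 2.226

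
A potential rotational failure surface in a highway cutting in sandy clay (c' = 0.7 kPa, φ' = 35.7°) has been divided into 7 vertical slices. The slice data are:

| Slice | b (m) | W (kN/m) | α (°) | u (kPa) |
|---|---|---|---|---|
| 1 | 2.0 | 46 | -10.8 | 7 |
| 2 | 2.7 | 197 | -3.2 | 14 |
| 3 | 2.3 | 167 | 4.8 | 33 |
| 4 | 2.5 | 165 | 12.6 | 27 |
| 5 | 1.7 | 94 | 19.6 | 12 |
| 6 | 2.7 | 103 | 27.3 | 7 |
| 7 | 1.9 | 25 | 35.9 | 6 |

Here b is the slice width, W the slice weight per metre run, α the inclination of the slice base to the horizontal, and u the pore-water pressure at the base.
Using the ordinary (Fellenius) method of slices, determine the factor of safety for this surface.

Ordinary method of slices: FS = Σ[c'·Δl_i + (W_i cosα_i − u_i·Δl_i)·tanφ'] / Σ W_i sinα_i, with Δl_i = b_i / cosα_i.
Slice 1: Δl = 2.0/cos(-10.8°) = 2.036 m; N'_1 = 46·cos(-10.8°) − 7·2.036 = 30.9; c'Δl = 1.43; W sinα = -8.6
Slice 2: Δl = 2.7/cos(-3.2°) = 2.704 m; N'_2 = 197·cos(-3.2°) − 14·2.704 = 158.8; c'Δl = 1.89; W sinα = -11.0
Slice 3: Δl = 2.3/cos4.8° = 2.308 m; N'_3 = 167·cos4.8° − 33·2.308 = 90.2; c'Δl = 1.62; W sinα = 14.0
Slice 4: Δl = 2.5/cos12.6° = 2.562 m; N'_4 = 165·cos12.6° − 27·2.562 = 91.9; c'Δl = 1.79; W sinα = 36.0
Slice 5: Δl = 1.7/cos19.6° = 1.805 m; N'_5 = 94·cos19.6° − 12·1.805 = 66.9; c'Δl = 1.26; W sinα = 31.5
Slice 6: Δl = 2.7/cos27.3° = 3.038 m; N'_6 = 103·cos27.3° − 7·3.038 = 70.3; c'Δl = 2.13; W sinα = 47.2
Slice 7: Δl = 1.9/cos35.9° = 2.346 m; N'_7 = 25·cos35.9° − 6·2.346 = 6.2; c'Δl = 1.64; W sinα = 14.7
Σc'Δl = 11.8 kN/m; ΣN' = 515.2 kN/m; ΣW sinα = 123.8 kN/m
Resisting = 11.8 + 515.2·tan35.7° = 11.8 + 370.2 = 382.0 kN/m
FS = 382.0 / 123.8 = 3.086

FS = 3.09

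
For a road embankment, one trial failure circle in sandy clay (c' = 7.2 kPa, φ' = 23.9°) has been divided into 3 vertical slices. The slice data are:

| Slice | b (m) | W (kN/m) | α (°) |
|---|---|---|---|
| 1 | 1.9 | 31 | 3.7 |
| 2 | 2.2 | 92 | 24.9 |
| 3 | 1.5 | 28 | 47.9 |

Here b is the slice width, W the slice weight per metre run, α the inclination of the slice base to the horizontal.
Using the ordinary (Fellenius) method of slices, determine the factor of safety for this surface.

FS = 1.73

Ordinary method of slices: FS = Σ[c'·Δl_i + (W_i cosα_i)·tanφ'] / Σ W_i sinα_i, with Δl_i = b_i / cosα_i.
Slice 1: Δl = 1.9/cos3.7° = 1.904 m; N'_1 = 31·cos3.7° = 30.9; c'Δl = 13.71; W sinα = 2.0
Slice 2: Δl = 2.2/cos24.9° = 2.425 m; N'_2 = 92·cos24.9° = 83.4; c'Δl = 17.46; W sinα = 38.7
Slice 3: Δl = 1.5/cos47.9° = 2.237 m; N'_3 = 28·cos47.9° = 18.8; c'Δl = 16.11; W sinα = 20.8
Σc'Δl = 47.3 kN/m; ΣN' = 133.2 kN/m; ΣW sinα = 61.5 kN/m
Resisting = 47.3 + 133.2·tan23.9° = 47.3 + 59.0 = 106.3 kN/m
FS = 106.3 / 61.5 = 1.728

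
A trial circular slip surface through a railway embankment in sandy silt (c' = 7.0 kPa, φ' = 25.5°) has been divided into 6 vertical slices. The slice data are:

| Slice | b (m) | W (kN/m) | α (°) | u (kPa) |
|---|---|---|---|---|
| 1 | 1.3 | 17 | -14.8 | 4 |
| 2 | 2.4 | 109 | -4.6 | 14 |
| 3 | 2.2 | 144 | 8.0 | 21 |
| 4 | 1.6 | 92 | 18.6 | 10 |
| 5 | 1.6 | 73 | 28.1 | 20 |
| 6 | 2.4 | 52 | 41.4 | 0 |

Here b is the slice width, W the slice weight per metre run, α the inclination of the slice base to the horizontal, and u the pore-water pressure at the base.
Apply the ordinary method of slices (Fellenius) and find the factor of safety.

Ordinary method of slices: FS = Σ[c'·Δl_i + (W_i cosα_i − u_i·Δl_i)·tanφ'] / Σ W_i sinα_i, with Δl_i = b_i / cosα_i.
Slice 1: Δl = 1.3/cos(-14.8°) = 1.345 m; N'_1 = 17·cos(-14.8°) − 4·1.345 = 11.1; c'Δl = 9.41; W sinα = -4.3
Slice 2: Δl = 2.4/cos(-4.6°) = 2.408 m; N'_2 = 109·cos(-4.6°) − 14·2.408 = 74.9; c'Δl = 16.85; W sinα = -8.7
Slice 3: Δl = 2.2/cos8.0° = 2.222 m; N'_3 = 144·cos8.0° − 21·2.222 = 95.9; c'Δl = 15.55; W sinα = 20.0
Slice 4: Δl = 1.6/cos18.6° = 1.688 m; N'_4 = 92·cos18.6° − 10·1.688 = 70.3; c'Δl = 11.82; W sinα = 29.3
Slice 5: Δl = 1.6/cos28.1° = 1.814 m; N'_5 = 73·cos28.1° − 20·1.814 = 28.1; c'Δl = 12.70; W sinα = 34.4
Slice 6: Δl = 2.4/cos41.4° = 3.200 m; N'_6 = 52·cos41.4° − 0·3.200 = 39.0; c'Δl = 22.40; W sinα = 34.4
Σc'Δl = 88.7 kN/m; ΣN' = 319.4 kN/m; ΣW sinα = 105.1 kN/m
Resisting = 88.7 + 319.4·tan25.5° = 88.7 + 152.3 = 241.1 kN/m
FS = 241.1 / 105.1 = 2.294

FS = 2.29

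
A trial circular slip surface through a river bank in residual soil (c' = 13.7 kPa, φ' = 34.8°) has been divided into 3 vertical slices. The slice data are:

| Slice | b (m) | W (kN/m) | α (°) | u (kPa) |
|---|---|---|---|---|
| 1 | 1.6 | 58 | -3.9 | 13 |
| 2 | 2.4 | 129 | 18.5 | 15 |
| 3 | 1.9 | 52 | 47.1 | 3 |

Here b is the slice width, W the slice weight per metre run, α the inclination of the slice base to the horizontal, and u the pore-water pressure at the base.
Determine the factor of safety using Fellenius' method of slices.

Ordinary method of slices: FS = Σ[c'·Δl_i + (W_i cosα_i − u_i·Δl_i)·tanφ'] / Σ W_i sinα_i, with Δl_i = b_i / cosα_i.
Slice 1: Δl = 1.6/cos(-3.9°) = 1.604 m; N'_1 = 58·cos(-3.9°) − 13·1.604 = 37.0; c'Δl = 21.97; W sinα = -3.9
Slice 2: Δl = 2.4/cos18.5° = 2.531 m; N'_2 = 129·cos18.5° − 15·2.531 = 84.4; c'Δl = 34.67; W sinα = 40.9
Slice 3: Δl = 1.9/cos47.1° = 2.791 m; N'_3 = 52·cos47.1° − 3·2.791 = 27.0; c'Δl = 38.24; W sinα = 38.1
Σc'Δl = 94.9 kN/m; ΣN' = 148.4 kN/m; ΣW sinα = 75.1 kN/m
Resisting = 94.9 + 148.4·tan34.8° = 94.9 + 103.2 = 198.0 kN/m
FS = 198.0 / 75.1 = 2.638

FS = 2.64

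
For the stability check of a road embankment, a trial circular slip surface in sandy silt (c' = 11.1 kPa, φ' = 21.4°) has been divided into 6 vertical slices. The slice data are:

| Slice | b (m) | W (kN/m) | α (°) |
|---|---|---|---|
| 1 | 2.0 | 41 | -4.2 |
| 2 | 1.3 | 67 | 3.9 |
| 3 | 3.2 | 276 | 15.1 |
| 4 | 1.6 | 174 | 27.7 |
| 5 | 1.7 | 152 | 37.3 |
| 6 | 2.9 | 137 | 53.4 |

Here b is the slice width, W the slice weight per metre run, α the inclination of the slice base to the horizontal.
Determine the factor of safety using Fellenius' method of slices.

FS = 1.28

Ordinary method of slices: FS = Σ[c'·Δl_i + (W_i cosα_i)·tanφ'] / Σ W_i sinα_i, with Δl_i = b_i / cosα_i.
Slice 1: Δl = 2.0/cos(-4.2°) = 2.005 m; N'_1 = 41·cos(-4.2°) = 40.9; c'Δl = 22.26; W sinα = -3.0
Slice 2: Δl = 1.3/cos3.9° = 1.303 m; N'_2 = 67·cos3.9° = 66.8; c'Δl = 14.46; W sinα = 4.6
Slice 3: Δl = 3.2/cos15.1° = 3.314 m; N'_3 = 276·cos15.1° = 266.5; c'Δl = 36.79; W sinα = 71.9
Slice 4: Δl = 1.6/cos27.7° = 1.807 m; N'_4 = 174·cos27.7° = 154.1; c'Δl = 20.06; W sinα = 80.9
Slice 5: Δl = 1.7/cos37.3° = 2.137 m; N'_5 = 152·cos37.3° = 120.9; c'Δl = 23.72; W sinα = 92.1
Slice 6: Δl = 2.9/cos53.4° = 4.864 m; N'_6 = 137·cos53.4° = 81.7; c'Δl = 53.99; W sinα = 110.0
Σc'Δl = 171.3 kN/m; ΣN' = 730.9 kN/m; ΣW sinα = 356.4 kN/m
Resisting = 171.3 + 730.9·tan21.4° = 171.3 + 286.4 = 457.7 kN/m
FS = 457.7 / 356.4 = 1.284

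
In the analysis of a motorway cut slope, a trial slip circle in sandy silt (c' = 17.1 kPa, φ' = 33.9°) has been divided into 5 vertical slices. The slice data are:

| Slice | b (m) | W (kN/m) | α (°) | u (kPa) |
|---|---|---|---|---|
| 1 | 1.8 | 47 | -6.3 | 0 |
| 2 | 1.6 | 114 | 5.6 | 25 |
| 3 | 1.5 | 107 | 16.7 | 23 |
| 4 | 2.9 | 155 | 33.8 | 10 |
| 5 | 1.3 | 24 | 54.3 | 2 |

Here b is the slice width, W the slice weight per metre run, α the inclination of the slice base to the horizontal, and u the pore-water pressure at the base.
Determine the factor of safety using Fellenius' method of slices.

FS = 2.65

Ordinary method of slices: FS = Σ[c'·Δl_i + (W_i cosα_i − u_i·Δl_i)·tanφ'] / Σ W_i sinα_i, with Δl_i = b_i / cosα_i.
Slice 1: Δl = 1.8/cos(-6.3°) = 1.811 m; N'_1 = 47·cos(-6.3°) − 0·1.811 = 46.7; c'Δl = 30.97; W sinα = -5.2
Slice 2: Δl = 1.6/cos5.6° = 1.608 m; N'_2 = 114·cos5.6° − 25·1.608 = 73.3; c'Δl = 27.49; W sinα = 11.1
Slice 3: Δl = 1.5/cos16.7° = 1.566 m; N'_3 = 107·cos16.7° − 23·1.566 = 66.5; c'Δl = 26.78; W sinα = 30.7
Slice 4: Δl = 2.9/cos33.8° = 3.490 m; N'_4 = 155·cos33.8° − 10·3.490 = 93.9; c'Δl = 59.68; W sinα = 86.2
Slice 5: Δl = 1.3/cos54.3° = 2.228 m; N'_5 = 24·cos54.3° − 2·2.228 = 9.5; c'Δl = 38.09; W sinα = 19.5
Σc'Δl = 183.0 kN/m; ΣN' = 289.9 kN/m; ΣW sinα = 142.4 kN/m
Resisting = 183.0 + 289.9·tan33.9° = 183.0 + 194.8 = 377.8 kN/m
FS = 377.8 / 142.4 = 2.653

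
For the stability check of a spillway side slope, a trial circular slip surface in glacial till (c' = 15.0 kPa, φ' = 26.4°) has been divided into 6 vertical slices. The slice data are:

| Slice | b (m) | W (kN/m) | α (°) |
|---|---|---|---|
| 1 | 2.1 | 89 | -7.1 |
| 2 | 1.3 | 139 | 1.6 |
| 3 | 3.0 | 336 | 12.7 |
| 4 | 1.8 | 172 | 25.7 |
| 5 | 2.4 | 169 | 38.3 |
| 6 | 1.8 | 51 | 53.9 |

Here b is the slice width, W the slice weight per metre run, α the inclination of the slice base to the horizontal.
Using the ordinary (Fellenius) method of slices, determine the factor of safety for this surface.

Ordinary method of slices: FS = Σ[c'·Δl_i + (W_i cosα_i)·tanφ'] / Σ W_i sinα_i, with Δl_i = b_i / cosα_i.
Slice 1: Δl = 2.1/cos(-7.1°) = 2.116 m; N'_1 = 89·cos(-7.1°) = 88.3; c'Δl = 31.74; W sinα = -11.0
Slice 2: Δl = 1.3/cos1.6° = 1.301 m; N'_2 = 139·cos1.6° = 138.9; c'Δl = 19.51; W sinα = 3.9
Slice 3: Δl = 3.0/cos12.7° = 3.075 m; N'_3 = 336·cos12.7° = 327.8; c'Δl = 46.13; W sinα = 73.9
Slice 4: Δl = 1.8/cos25.7° = 1.998 m; N'_4 = 172·cos25.7° = 155.0; c'Δl = 29.96; W sinα = 74.6
Slice 5: Δl = 2.4/cos38.3° = 3.058 m; N'_5 = 169·cos38.3° = 132.6; c'Δl = 45.87; W sinα = 104.7
Slice 6: Δl = 1.8/cos53.9° = 3.055 m; N'_6 = 51·cos53.9° = 30.0; c'Δl = 45.83; W sinα = 41.2
Σc'Δl = 219.0 kN/m; ΣN' = 872.7 kN/m; ΣW sinα = 287.3 kN/m
Resisting = 219.0 + 872.7·tan26.4° = 219.0 + 433.2 = 652.3 kN/m
FS = 652.3 / 287.3 = 2.270

FS = 2.27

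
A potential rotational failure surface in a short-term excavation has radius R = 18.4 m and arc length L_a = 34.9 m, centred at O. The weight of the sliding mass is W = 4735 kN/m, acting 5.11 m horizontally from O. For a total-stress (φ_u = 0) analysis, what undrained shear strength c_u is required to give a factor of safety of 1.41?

c_u = 53.1 kPa

FS = c_u·L_a·R / (W·d), so c_u = FS·W·d / (L_a·R).
c_u = 1.41·4735·5.11 / (34.90·18.4) = 34116.1 / 642.16 = 53.13 kPa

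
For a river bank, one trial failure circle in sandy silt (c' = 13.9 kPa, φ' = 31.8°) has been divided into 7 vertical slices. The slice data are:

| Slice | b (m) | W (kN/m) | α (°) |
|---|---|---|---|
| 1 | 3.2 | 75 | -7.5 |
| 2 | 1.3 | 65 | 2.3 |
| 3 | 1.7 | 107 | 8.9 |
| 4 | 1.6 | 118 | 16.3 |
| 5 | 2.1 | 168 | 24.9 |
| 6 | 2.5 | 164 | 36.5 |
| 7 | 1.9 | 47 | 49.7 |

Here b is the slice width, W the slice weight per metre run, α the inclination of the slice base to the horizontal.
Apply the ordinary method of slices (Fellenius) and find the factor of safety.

Ordinary method of slices: FS = Σ[c'·Δl_i + (W_i cosα_i)·tanφ'] / Σ W_i sinα_i, with Δl_i = b_i / cosα_i.
Slice 1: Δl = 3.2/cos(-7.5°) = 3.228 m; N'_1 = 75·cos(-7.5°) = 74.4; c'Δl = 44.86; W sinα = -9.8
Slice 2: Δl = 1.3/cos2.3° = 1.301 m; N'_2 = 65·cos2.3° = 64.9; c'Δl = 18.08; W sinα = 2.6
Slice 3: Δl = 1.7/cos8.9° = 1.721 m; N'_3 = 107·cos8.9° = 105.7; c'Δl = 23.92; W sinα = 16.6
Slice 4: Δl = 1.6/cos16.3° = 1.667 m; N'_4 = 118·cos16.3° = 113.3; c'Δl = 23.17; W sinα = 33.1
Slice 5: Δl = 2.1/cos24.9° = 2.315 m; N'_5 = 168·cos24.9° = 152.4; c'Δl = 32.18; W sinα = 70.7
Slice 6: Δl = 2.5/cos36.5° = 3.110 m; N'_6 = 164·cos36.5° = 131.8; c'Δl = 43.23; W sinα = 97.6
Slice 7: Δl = 1.9/cos49.7° = 2.938 m; N'_7 = 47·cos49.7° = 30.4; c'Δl = 40.83; W sinα = 35.8
Σc'Δl = 226.3 kN/m; ΣN' = 672.9 kN/m; ΣW sinα = 246.6 kN/m
Resisting = 226.3 + 672.9·tan31.8° = 226.3 + 417.2 = 643.5 kN/m
FS = 643.5 / 246.6 = 2.609

FS = 2.61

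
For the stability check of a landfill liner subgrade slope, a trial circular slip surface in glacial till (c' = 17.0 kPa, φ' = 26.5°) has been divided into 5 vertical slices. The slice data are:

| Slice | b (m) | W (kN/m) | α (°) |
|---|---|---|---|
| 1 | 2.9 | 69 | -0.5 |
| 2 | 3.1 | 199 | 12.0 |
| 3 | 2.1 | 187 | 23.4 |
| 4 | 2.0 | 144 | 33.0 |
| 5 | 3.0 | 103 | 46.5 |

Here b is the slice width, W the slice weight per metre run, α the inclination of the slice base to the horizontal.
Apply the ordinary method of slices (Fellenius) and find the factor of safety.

Ordinary method of slices: FS = Σ[c'·Δl_i + (W_i cosα_i)·tanφ'] / Σ W_i sinα_i, with Δl_i = b_i / cosα_i.
Slice 1: Δl = 2.9/cos(-0.5°) = 2.900 m; N'_1 = 69·cos(-0.5°) = 69.0; c'Δl = 49.30; W sinα = -0.6
Slice 2: Δl = 3.1/cos12.0° = 3.169 m; N'_2 = 199·cos12.0° = 194.7; c'Δl = 53.88; W sinα = 41.4
Slice 3: Δl = 2.1/cos23.4° = 2.288 m; N'_3 = 187·cos23.4° = 171.6; c'Δl = 38.90; W sinα = 74.3
Slice 4: Δl = 2.0/cos33.0° = 2.385 m; N'_4 = 144·cos33.0° = 120.8; c'Δl = 40.54; W sinα = 78.4
Slice 5: Δl = 3.0/cos46.5° = 4.358 m; N'_5 = 103·cos46.5° = 70.9; c'Δl = 74.09; W sinα = 74.7
Σc'Δl = 256.7 kN/m; ΣN' = 626.9 kN/m; ΣW sinα = 268.2 kN/m
Resisting = 256.7 + 626.9·tan26.5° = 256.7 + 312.6 = 569.3 kN/m
FS = 569.3 / 268.2 = 2.123

FS = 2.12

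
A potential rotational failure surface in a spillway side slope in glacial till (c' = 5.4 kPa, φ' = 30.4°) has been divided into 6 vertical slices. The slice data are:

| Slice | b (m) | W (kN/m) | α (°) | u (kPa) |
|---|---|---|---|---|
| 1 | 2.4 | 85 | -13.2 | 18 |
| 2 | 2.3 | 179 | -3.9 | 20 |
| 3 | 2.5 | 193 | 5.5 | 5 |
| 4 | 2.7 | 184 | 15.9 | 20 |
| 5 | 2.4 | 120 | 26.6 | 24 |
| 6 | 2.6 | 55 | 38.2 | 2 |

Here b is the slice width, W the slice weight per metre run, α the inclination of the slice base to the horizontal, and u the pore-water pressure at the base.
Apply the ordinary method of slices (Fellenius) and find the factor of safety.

Ordinary method of slices: FS = Σ[c'·Δl_i + (W_i cosα_i − u_i·Δl_i)·tanφ'] / Σ W_i sinα_i, with Δl_i = b_i / cosα_i.
Slice 1: Δl = 2.4/cos(-13.2°) = 2.465 m; N'_1 = 85·cos(-13.2°) − 18·2.465 = 38.4; c'Δl = 13.31; W sinα = -19.4
Slice 2: Δl = 2.3/cos(-3.9°) = 2.305 m; N'_2 = 179·cos(-3.9°) − 20·2.305 = 132.5; c'Δl = 12.45; W sinα = -12.2
Slice 3: Δl = 2.5/cos5.5° = 2.512 m; N'_3 = 193·cos5.5° − 5·2.512 = 179.6; c'Δl = 13.56; W sinα = 18.5
Slice 4: Δl = 2.7/cos15.9° = 2.807 m; N'_4 = 184·cos15.9° − 20·2.807 = 120.8; c'Δl = 15.16; W sinα = 50.4
Slice 5: Δl = 2.4/cos26.6° = 2.684 m; N'_5 = 120·cos26.6° − 24·2.684 = 42.9; c'Δl = 14.49; W sinα = 53.7
Slice 6: Δl = 2.6/cos38.2° = 3.308 m; N'_6 = 55·cos38.2° − 2·3.308 = 36.6; c'Δl = 17.87; W sinα = 34.0
Σc'Δl = 86.8 kN/m; ΣN' = 550.7 kN/m; ΣW sinα = 125.1 kN/m
Resisting = 86.8 + 550.7·tan30.4° = 86.8 + 323.1 = 409.9 kN/m
FS = 409.9 / 125.1 = 3.278

FS = 3.28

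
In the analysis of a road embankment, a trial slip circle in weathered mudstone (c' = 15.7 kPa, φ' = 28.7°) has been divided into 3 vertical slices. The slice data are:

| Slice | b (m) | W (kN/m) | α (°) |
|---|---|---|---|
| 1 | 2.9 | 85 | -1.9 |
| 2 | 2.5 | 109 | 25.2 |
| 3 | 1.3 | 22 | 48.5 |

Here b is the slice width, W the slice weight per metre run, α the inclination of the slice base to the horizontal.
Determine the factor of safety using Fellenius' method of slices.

FS = 3.80

Ordinary method of slices: FS = Σ[c'·Δl_i + (W_i cosα_i)·tanφ'] / Σ W_i sinα_i, with Δl_i = b_i / cosα_i.
Slice 1: Δl = 2.9/cos(-1.9°) = 2.902 m; N'_1 = 85·cos(-1.9°) = 85.0; c'Δl = 45.56; W sinα = -2.8
Slice 2: Δl = 2.5/cos25.2° = 2.763 m; N'_2 = 109·cos25.2° = 98.6; c'Δl = 43.38; W sinα = 46.4
Slice 3: Δl = 1.3/cos48.5° = 1.962 m; N'_3 = 22·cos48.5° = 14.6; c'Δl = 30.80; W sinα = 16.5
Σc'Δl = 119.7 kN/m; ΣN' = 198.2 kN/m; ΣW sinα = 60.1 kN/m
Resisting = 119.7 + 198.2·tan28.7° = 119.7 + 108.5 = 228.2 kN/m
FS = 228.2 / 60.1 = 3.799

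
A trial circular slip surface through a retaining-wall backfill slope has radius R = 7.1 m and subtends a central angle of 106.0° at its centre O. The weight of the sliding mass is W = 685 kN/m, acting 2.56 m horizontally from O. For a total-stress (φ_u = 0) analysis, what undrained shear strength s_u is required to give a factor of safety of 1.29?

FS = s_u·L_a·R / (W·d), so s_u = FS·W·d / (L_a·R).
Arc length L_a = R·θ = 7.1·(106.0°·π/180) = 7.1·1.8500 = 13.14 m
s_u = 1.29·685·2.56 / (13.14·7.1) = 2262.1 / 93.26 = 24.26 kPa

s_u = 24.3 kPa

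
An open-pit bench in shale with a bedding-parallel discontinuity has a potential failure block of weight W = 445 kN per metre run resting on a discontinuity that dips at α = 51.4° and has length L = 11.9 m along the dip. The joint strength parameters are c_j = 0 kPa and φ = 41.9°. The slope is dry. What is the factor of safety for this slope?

Resolving the block weight along and normal to the plane and applying the Mohr–Coulomb strength on the joint:
N' = W cosα = 445·cos51.4° = 277.6 kN/m
Driving force T = W sinα = 445·sin51.4° = 347.8 kN/m
Resisting force R = c_j·L + N'·tanφ = 0·11.9 + 277.6·tan41.9° = 0.0 + 249.1 = 249.1 kN/m
FS = R / T = 249.1 / 347.8 = 0.716

FS = 0.72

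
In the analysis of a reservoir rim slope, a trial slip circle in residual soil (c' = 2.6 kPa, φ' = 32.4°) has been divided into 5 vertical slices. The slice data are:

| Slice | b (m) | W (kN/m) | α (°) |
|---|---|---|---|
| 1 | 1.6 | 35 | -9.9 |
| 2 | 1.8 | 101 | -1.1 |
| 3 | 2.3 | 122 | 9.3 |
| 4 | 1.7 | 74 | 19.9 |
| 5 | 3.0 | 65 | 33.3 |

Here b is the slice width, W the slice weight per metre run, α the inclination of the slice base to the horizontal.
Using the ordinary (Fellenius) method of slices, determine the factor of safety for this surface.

FS = 3.72

Ordinary method of slices: FS = Σ[c'·Δl_i + (W_i cosα_i)·tanφ'] / Σ W_i sinα_i, with Δl_i = b_i / cosα_i.
Slice 1: Δl = 1.6/cos(-9.9°) = 1.624 m; N'_1 = 35·cos(-9.9°) = 34.5; c'Δl = 4.22; W sinα = -6.0
Slice 2: Δl = 1.8/cos(-1.1°) = 1.800 m; N'_2 = 101·cos(-1.1°) = 101.0; c'Δl = 4.68; W sinα = -1.9
Slice 3: Δl = 2.3/cos9.3° = 2.331 m; N'_3 = 122·cos9.3° = 120.4; c'Δl = 6.06; W sinα = 19.7
Slice 4: Δl = 1.7/cos19.9° = 1.808 m; N'_4 = 74·cos19.9° = 69.6; c'Δl = 4.70; W sinα = 25.2
Slice 5: Δl = 3.0/cos33.3° = 3.589 m; N'_5 = 65·cos33.3° = 54.3; c'Δl = 9.33; W sinα = 35.7
Σc'Δl = 29.0 kN/m; ΣN' = 379.8 kN/m; ΣW sinα = 72.6 kN/m
Resisting = 29.0 + 379.8·tan32.4° = 29.0 + 241.0 = 270.0 kN/m
FS = 270.0 / 72.6 = 3.717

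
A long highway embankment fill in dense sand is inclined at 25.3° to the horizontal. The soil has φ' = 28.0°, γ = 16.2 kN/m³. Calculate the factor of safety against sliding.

For a dry cohesionless infinite slope the factor of safety is FS = tanφ' / tanβ.
FS = tan28.0° / tan25.3° = 0.5317 / 0.4727 = 1.125

FS = 1.12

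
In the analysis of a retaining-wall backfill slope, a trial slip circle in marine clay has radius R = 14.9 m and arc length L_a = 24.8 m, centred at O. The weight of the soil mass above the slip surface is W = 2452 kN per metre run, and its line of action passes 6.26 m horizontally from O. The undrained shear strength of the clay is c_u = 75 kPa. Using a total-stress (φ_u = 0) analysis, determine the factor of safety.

FS = 1.81

Taking moments about the centre O, the resisting moment is provided by the undrained shear strength acting along the arc:
M_R = c_u·L_a·R = 75·24.80·14.9 = 27714.0 kN·m/m
M_D = W·d = 2452·6.26 = 15349.5 kN·m/m
FS = M_R / M_D = 27714.0 / 15349.5 = 1.806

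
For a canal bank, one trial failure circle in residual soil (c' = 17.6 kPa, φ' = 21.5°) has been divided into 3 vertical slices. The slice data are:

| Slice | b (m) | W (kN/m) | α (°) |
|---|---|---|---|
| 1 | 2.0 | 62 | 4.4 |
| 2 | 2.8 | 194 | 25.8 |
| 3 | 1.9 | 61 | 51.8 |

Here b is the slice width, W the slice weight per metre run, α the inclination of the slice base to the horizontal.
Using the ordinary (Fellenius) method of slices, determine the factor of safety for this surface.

Ordinary method of slices: FS = Σ[c'·Δl_i + (W_i cosα_i)·tanφ'] / Σ W_i sinα_i, with Δl_i = b_i / cosα_i.
Slice 1: Δl = 2.0/cos4.4° = 2.006 m; N'_1 = 62·cos4.4° = 61.8; c'Δl = 35.30; W sinα = 4.8
Slice 2: Δl = 2.8/cos25.8° = 3.110 m; N'_2 = 194·cos25.8° = 174.7; c'Δl = 54.74; W sinα = 84.4
Slice 3: Δl = 1.9/cos51.8° = 3.072 m; N'_3 = 61·cos51.8° = 37.7; c'Δl = 54.07; W sinα = 47.9
Σc'Δl = 144.1 kN/m; ΣN' = 274.2 kN/m; ΣW sinα = 137.1 kN/m
Resisting = 144.1 + 274.2·tan21.5° = 144.1 + 108.0 = 252.1 kN/m
FS = 252.1 / 137.1 = 1.839

FS = 1.84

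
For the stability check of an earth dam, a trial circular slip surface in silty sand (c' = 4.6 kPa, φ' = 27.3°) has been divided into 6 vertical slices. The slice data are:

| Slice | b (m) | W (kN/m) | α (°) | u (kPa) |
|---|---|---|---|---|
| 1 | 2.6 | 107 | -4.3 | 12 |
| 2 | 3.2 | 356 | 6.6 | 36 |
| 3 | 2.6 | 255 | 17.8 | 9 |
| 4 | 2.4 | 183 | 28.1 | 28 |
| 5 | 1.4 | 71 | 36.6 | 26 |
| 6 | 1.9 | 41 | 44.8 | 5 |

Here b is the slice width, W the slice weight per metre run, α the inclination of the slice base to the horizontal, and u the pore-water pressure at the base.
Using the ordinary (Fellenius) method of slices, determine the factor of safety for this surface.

Ordinary method of slices: FS = Σ[c'·Δl_i + (W_i cosα_i − u_i·Δl_i)·tanφ'] / Σ W_i sinα_i, with Δl_i = b_i / cosα_i.
Slice 1: Δl = 2.6/cos(-4.3°) = 2.607 m; N'_1 = 107·cos(-4.3°) − 12·2.607 = 75.4; c'Δl = 11.99; W sinα = -8.0
Slice 2: Δl = 3.2/cos6.6° = 3.221 m; N'_2 = 356·cos6.6° − 36·3.221 = 237.7; c'Δl = 14.82; W sinα = 40.9
Slice 3: Δl = 2.6/cos17.8° = 2.731 m; N'_3 = 255·cos17.8° − 9·2.731 = 218.2; c'Δl = 12.56; W sinα = 78.0
Slice 4: Δl = 2.4/cos28.1° = 2.721 m; N'_4 = 183·cos28.1° − 28·2.721 = 85.2; c'Δl = 12.52; W sinα = 86.2
Slice 5: Δl = 1.4/cos36.6° = 1.744 m; N'_5 = 71·cos36.6° − 26·1.744 = 11.7; c'Δl = 8.02; W sinα = 42.3
Slice 6: Δl = 1.9/cos44.8° = 2.678 m; N'_6 = 41·cos44.8° − 5·2.678 = 15.7; c'Δl = 12.32; W sinα = 28.9
Σc'Δl = 72.2 kN/m; ΣN' = 643.9 kN/m; ΣW sinα = 268.3 kN/m
Resisting = 72.2 + 643.9·tan27.3° = 72.2 + 332.3 = 404.6 kN/m
FS = 404.6 / 268.3 = 1.508

FS = 1.51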